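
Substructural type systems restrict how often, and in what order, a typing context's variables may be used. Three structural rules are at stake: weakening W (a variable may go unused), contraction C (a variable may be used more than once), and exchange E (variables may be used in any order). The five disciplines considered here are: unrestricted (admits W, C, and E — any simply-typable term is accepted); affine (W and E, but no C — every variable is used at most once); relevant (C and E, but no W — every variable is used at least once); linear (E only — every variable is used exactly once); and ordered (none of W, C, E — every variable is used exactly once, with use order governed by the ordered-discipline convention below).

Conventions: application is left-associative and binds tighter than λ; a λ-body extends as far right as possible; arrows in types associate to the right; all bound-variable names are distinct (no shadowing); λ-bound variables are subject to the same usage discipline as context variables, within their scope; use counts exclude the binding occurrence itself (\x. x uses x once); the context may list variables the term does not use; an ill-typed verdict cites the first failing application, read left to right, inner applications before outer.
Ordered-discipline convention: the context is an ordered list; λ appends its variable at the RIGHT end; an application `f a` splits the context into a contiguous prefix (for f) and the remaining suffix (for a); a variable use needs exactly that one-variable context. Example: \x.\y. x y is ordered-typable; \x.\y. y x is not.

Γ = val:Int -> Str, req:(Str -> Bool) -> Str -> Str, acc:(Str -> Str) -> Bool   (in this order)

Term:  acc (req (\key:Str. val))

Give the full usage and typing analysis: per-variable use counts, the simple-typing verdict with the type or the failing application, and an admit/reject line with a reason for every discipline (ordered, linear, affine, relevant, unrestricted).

counts: val: 1, req: 1, acc: 1, key (λ-bound): 0
uses in reading order: acc, req, val
typing: ill-typed: argument of type Str -> Int -> Str where Str -> Bool is required
ordered ✗ (a type mismatch blocks all five)
linear ✗ (the type mismatch rejects it)
affine ✗ (not simply typable)
relevant ✗ (fails simple typing)
unrestricted ✗ (a type mismatch blocks all five)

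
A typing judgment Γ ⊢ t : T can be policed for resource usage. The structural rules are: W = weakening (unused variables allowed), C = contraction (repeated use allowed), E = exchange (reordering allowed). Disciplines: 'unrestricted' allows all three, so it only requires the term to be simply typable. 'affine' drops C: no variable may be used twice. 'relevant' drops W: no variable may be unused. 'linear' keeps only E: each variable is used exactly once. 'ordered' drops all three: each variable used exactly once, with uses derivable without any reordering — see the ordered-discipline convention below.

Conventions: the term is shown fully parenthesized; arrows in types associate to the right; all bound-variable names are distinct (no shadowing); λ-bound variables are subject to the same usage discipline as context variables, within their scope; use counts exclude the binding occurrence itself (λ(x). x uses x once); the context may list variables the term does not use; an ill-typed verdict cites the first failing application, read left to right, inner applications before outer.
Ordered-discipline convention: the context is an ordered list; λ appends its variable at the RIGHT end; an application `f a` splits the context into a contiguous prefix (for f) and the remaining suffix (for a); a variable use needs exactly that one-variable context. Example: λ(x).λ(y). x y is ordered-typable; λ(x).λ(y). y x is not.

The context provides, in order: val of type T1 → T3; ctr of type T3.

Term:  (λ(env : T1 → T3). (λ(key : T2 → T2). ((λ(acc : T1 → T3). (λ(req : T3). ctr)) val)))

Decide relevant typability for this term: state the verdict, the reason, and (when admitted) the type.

no — env, key, acc, req left unused
usage: val: 1×; ctr: 1×; env [bound]: 0×; key [bound]: 0×; acc [bound]: 0×; req [bound]: 0×
use order (left to right): ctr, val
typing: ✓ — (T1 → T3) → (T2 → T2) → T3 → T3
summary: ordered ✗ · linear ✗ · affine ✓ · relevant ✗ · unrestricted ✓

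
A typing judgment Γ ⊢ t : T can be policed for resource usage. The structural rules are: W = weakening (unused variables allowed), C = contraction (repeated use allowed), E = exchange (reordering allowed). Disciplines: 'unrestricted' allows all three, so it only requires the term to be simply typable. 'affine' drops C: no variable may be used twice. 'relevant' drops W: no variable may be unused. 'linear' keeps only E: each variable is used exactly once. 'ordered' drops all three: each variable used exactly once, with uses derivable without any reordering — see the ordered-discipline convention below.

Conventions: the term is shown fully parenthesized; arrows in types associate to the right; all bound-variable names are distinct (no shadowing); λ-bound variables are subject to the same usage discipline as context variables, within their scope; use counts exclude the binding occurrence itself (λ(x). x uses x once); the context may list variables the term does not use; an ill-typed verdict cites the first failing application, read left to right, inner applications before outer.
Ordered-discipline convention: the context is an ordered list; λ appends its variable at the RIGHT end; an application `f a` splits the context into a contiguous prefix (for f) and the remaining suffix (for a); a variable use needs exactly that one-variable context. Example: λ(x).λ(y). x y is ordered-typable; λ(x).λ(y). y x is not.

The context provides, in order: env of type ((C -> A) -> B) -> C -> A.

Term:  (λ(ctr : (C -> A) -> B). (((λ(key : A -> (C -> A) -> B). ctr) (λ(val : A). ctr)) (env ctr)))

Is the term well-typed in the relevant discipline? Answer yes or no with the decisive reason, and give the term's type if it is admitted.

no — key, val left unused
usage: env: 1×, ctr (λ-bound): 3×, key (λ-bound): 0×, val (λ-bound): 0×
order of uses: ctr, ctr, env, ctr
typing: ✓ — ((C -> A) -> B) -> B
per-discipline verdicts: ordered ✗; linear ✗; affine ✗; relevant ✗; unrestricted ✓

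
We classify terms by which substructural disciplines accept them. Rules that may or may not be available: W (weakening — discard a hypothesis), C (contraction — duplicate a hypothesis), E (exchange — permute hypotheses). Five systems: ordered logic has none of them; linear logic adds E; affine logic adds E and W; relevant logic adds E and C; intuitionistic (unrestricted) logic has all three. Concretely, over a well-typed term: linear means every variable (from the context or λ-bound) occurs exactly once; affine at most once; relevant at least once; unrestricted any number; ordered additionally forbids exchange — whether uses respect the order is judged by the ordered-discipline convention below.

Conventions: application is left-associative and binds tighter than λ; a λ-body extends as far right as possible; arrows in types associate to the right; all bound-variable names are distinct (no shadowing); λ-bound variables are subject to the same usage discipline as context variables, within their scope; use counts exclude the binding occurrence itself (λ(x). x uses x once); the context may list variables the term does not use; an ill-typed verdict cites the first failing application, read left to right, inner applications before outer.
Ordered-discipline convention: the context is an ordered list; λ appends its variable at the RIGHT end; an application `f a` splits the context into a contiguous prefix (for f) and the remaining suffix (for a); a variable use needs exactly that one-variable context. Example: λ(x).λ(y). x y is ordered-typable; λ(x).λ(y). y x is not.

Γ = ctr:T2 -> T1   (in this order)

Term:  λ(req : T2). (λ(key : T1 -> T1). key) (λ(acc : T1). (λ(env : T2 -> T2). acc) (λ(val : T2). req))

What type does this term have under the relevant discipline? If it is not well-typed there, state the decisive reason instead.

not well-typed under relevant — ctr, env, val never used (weakening)
variable uses: ctr ×0; req (bound) ×1; key (bound) ×1; acc (bound) ×1; env (bound) ×0; val (bound) ×0
use order (left to right): key, acc, req
typing: well-typed — term : T2 -> T1 -> T1
across the five disciplines: ordered ✗; linear ✗; affine ✓; relevant ✗; unrestricted ✓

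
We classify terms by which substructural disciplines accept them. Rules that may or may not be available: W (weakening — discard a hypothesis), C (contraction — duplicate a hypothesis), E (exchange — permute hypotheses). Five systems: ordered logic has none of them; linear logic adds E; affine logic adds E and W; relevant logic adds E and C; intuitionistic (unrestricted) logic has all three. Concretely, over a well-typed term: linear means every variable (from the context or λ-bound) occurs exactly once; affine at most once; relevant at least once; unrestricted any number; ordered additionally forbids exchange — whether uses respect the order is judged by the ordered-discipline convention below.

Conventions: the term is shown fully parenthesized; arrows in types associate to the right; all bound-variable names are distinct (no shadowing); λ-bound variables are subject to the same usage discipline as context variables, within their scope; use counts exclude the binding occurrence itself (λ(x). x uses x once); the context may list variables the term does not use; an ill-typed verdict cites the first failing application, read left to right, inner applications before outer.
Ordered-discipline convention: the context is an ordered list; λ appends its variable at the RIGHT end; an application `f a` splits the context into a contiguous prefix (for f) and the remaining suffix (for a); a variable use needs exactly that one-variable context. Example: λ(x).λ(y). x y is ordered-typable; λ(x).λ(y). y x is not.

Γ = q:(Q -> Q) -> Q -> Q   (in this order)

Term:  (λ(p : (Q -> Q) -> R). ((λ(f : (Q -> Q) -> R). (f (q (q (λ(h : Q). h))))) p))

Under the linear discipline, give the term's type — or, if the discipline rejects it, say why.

not well-typed under linear — uses contraction: q ×2
counts: q=2, p (λ-bound)=1, f (λ-bound)=1, h (λ-bound)=1
order of uses: f, q, q, h, p
typing: ✓ — ((Q -> Q) -> R) -> R
all disciplines: ordered ✗; linear ✗; affine ✗; relevant ✓; unrestricted ✓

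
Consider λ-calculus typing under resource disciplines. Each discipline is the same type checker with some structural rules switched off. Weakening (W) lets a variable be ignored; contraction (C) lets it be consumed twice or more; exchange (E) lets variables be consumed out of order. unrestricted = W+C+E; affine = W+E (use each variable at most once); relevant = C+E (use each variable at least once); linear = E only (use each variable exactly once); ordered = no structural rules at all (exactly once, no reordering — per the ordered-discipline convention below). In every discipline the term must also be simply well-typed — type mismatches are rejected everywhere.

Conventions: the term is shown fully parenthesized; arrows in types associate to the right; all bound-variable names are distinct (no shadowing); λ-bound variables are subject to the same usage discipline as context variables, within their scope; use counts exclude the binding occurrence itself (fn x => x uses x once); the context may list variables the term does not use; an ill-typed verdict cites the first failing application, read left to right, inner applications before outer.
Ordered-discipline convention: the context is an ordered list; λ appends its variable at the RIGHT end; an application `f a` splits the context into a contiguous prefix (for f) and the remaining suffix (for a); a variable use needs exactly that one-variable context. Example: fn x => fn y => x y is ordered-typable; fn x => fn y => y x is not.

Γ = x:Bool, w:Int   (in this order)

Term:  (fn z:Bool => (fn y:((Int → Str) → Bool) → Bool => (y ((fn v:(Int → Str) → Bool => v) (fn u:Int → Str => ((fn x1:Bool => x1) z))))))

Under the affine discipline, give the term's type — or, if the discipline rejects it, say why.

term : Bool → (((Int → Str) → Bool) → Bool) → Bool
variable uses: x: 0×; w: 0×; z (λ-bound): 1×; y (λ-bound): 1×; v (λ-bound): 1×; u (λ-bound): 0×; x1 (λ-bound): 1×
uses in reading order: y, v, x1, z
typing: the term checks, with type Bool → (((Int → Str) → Bool) → Bool) → Bool
across the five disciplines: ordered ✗ · linear ✗ · affine ✓ · relevant ✗ · unrestricted ✓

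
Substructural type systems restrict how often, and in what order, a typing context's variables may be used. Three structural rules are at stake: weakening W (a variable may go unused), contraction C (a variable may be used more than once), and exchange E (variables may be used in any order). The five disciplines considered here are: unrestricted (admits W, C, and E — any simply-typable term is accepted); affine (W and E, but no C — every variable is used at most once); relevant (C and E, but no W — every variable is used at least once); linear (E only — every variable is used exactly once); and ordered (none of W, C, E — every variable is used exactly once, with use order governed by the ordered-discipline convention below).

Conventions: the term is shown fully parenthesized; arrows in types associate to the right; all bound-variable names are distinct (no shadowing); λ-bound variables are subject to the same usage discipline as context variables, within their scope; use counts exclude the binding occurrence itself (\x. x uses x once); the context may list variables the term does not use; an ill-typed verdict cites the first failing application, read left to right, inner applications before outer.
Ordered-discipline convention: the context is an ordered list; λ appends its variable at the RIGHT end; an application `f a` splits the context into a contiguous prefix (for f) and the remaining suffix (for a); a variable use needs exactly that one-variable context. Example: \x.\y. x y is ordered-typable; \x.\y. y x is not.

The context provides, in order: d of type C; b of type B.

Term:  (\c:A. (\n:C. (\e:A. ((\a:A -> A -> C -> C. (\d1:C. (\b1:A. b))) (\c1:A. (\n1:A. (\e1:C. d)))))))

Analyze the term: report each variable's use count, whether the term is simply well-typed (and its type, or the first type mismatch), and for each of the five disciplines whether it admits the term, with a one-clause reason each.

usage: d ×1, b ×1, c [bound] ×0, n [bound] ×0, e [bound] ×0, a [bound] ×0, d1 [bound] ×0, b1 [bound] ×0, c1 [bound] ×0, n1 [bound] ×0, e1 [bound] ×0
left-to-right use order: b, d
typing: the term checks, with type A -> C -> A -> C -> A -> B
ordered: ✗, c, n, e, a, d1, b1, c1, n1, e1 never used (weakening)
linear: ✗, c, n, e, a, d1, b1, c1, n1, e1 never used (weakening)
affine: ✓, no duplicate uses among d, b, c, n, e, a, d1, b1, c1, n1, e1
relevant: ✗, c, n, e, a, d1, b1, c1, n1, e1 never used (weakening)
unrestricted: ✓, type-checks (A -> C -> A -> C -> A -> B) and nothing is barred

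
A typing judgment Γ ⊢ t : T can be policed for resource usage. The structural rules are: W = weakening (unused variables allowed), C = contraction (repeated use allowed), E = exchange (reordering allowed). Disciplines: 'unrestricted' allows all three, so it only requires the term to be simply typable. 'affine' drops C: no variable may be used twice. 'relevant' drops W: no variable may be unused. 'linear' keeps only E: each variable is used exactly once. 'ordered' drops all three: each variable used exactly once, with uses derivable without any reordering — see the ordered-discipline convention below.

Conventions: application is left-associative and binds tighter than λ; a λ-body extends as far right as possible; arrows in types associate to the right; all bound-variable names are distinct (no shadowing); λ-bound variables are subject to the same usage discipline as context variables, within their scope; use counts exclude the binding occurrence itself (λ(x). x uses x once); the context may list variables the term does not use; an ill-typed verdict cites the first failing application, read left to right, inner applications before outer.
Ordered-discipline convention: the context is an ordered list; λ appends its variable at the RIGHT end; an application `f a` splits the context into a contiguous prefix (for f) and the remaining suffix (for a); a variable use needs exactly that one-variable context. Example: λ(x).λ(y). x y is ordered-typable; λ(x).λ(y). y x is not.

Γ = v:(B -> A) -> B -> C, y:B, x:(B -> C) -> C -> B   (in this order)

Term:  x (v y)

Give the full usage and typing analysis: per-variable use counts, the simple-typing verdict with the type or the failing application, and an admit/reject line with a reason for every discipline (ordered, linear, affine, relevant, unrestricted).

variable uses: v ×1; y ×1; x ×1
left-to-right use order: x, v, y
typing: ill-typed: an application expects B -> A but receives B
ordered ✗ (not simply typable)
linear ✗ (fails simple typing)
affine ✗ (a type mismatch blocks all five)
relevant ✗ (the type mismatch rejects it)
unrestricted ✗ (not simply typable)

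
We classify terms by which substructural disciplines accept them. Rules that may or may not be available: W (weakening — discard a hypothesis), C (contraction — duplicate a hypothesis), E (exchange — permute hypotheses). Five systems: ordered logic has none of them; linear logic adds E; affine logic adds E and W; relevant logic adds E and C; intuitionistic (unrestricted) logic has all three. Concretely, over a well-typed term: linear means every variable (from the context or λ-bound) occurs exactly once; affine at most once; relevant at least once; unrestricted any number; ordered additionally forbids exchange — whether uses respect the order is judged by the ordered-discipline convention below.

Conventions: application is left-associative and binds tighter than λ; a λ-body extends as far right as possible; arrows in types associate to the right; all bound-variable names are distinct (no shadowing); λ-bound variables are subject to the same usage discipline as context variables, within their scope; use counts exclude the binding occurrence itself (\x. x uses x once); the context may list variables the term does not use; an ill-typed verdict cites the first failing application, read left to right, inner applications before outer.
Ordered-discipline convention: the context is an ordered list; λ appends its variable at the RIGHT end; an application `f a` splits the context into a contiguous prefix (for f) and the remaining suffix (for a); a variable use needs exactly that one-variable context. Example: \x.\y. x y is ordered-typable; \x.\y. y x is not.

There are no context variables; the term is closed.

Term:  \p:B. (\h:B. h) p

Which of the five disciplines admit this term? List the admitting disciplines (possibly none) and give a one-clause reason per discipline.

admitting disciplines: ordered, linear, affine, relevant, unrestricted
variable uses: p (bound)=1, h (bound)=1
left-to-right use order: h, p
typing: ✓ — B -> B
ordered ✓ (single-use (p, h), ordered derivation ok)
linear ✓ (each of p, h used exactly once)
affine ✓ (no duplicate uses among p, h)
relevant ✓ (at least one use each (p, h))
unrestricted ✓ (type-checks (B -> B) and nothing is barred)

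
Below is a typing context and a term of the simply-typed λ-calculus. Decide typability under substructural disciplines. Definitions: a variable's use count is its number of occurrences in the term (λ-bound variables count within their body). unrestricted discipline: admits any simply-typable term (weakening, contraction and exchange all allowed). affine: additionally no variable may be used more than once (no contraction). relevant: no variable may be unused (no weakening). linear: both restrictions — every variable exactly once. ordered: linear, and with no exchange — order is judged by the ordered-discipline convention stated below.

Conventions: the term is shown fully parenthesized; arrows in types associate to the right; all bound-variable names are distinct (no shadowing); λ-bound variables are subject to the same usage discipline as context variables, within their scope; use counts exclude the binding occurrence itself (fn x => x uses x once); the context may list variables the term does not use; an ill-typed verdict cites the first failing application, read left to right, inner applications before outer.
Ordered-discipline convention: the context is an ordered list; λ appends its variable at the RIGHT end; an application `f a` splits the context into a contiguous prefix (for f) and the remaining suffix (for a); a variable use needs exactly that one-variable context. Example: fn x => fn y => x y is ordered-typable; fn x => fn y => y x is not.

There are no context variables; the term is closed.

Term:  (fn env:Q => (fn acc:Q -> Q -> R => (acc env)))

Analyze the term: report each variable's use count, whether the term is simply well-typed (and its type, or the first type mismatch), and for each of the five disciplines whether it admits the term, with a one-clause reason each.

use counts: env (λ-bound): 1; acc (λ-bound): 1
order of uses: acc, env
typing: ✓ — Q -> (Q -> Q -> R) -> Q -> R
ordered: ✗, use order acc, env needs exchange
linear: ✓, each of env, acc used exactly once
affine: ✓, env, acc: no repeats, contraction unneeded
relevant: ✓, none of env, acc goes unused
unrestricted: ✓, well-typed at Q -> (Q -> Q -> R) -> Q -> R; no restrictions here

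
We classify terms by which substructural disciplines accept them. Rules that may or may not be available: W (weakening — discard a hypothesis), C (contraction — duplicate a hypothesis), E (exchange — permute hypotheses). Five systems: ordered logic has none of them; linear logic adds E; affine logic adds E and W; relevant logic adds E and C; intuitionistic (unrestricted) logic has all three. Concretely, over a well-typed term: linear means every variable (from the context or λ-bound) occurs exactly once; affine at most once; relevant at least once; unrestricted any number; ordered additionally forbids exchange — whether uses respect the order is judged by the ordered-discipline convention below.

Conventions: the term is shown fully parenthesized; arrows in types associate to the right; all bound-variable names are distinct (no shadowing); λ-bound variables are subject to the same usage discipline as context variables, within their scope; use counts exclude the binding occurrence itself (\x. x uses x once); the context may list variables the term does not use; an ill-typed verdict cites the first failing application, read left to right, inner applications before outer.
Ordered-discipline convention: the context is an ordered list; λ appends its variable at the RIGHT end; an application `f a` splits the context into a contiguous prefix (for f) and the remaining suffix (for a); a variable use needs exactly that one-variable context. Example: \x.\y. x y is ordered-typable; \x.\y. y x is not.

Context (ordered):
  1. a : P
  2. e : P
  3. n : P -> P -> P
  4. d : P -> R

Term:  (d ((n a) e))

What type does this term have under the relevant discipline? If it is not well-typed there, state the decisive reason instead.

term : R
use counts: a ×1; e ×1; n ×1; d ×1
order of uses: d, n, a, e
typing: well-typed — term : R
all disciplines: ordered ✗ · linear ✓ · affine ✓ · relevant ✓ · unrestricted ✓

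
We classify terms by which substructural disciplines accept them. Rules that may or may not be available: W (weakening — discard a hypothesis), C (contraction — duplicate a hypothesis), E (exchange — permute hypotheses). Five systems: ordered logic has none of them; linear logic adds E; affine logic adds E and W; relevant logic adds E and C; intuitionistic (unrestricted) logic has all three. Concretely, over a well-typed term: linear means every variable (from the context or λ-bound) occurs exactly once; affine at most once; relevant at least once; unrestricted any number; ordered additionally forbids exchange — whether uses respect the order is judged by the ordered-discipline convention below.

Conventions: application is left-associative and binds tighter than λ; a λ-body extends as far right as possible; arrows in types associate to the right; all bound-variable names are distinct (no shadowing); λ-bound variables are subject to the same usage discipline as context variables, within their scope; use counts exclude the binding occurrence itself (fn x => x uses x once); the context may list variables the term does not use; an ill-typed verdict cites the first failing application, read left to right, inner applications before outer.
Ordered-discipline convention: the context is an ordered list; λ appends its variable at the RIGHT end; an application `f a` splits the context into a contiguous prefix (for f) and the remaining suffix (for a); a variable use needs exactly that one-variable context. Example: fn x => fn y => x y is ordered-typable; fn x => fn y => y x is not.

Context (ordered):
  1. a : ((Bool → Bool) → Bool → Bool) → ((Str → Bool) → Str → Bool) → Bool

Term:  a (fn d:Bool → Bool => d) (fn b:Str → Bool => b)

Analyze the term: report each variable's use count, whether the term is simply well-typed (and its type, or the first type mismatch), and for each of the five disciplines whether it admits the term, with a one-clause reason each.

counts: a: 1×; d [bound]: 1×; b [bound]: 1×
uses in reading order: a, d, b
typing: well-typed — term : Bool
ordered ✓ (a, d, b: once each, no exchange needed)
linear ✓ (a, d, b: one use apiece)
affine ✓ (no duplicate uses among a, d, b)
relevant ✓ (none of a, d, b goes unused)
unrestricted ✓ (simply typable at Bool; W, C, E all held)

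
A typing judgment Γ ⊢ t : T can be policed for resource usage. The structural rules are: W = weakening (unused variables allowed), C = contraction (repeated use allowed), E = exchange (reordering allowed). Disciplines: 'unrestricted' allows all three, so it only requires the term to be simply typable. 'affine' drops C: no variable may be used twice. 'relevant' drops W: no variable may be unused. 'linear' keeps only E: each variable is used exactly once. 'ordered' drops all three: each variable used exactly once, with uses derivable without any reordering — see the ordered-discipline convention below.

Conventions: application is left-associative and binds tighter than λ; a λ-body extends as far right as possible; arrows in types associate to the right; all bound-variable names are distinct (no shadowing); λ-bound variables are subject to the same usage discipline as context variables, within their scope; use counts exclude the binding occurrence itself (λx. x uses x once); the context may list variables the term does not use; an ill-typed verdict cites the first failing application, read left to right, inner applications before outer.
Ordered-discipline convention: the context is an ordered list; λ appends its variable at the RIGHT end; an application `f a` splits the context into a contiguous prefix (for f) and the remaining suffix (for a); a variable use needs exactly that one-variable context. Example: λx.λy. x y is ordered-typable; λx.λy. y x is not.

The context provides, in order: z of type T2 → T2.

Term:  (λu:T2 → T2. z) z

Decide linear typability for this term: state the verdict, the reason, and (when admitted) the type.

no — uses contraction: z ×2; u never used (weakening)
counts: z=2; u (bound)=0
uses in reading order: z, z
typing: well-typed — term : T2 → T2
across the five disciplines: ordered ✗ | linear ✗ | affine ✗ | relevant ✗ | unrestricted ✓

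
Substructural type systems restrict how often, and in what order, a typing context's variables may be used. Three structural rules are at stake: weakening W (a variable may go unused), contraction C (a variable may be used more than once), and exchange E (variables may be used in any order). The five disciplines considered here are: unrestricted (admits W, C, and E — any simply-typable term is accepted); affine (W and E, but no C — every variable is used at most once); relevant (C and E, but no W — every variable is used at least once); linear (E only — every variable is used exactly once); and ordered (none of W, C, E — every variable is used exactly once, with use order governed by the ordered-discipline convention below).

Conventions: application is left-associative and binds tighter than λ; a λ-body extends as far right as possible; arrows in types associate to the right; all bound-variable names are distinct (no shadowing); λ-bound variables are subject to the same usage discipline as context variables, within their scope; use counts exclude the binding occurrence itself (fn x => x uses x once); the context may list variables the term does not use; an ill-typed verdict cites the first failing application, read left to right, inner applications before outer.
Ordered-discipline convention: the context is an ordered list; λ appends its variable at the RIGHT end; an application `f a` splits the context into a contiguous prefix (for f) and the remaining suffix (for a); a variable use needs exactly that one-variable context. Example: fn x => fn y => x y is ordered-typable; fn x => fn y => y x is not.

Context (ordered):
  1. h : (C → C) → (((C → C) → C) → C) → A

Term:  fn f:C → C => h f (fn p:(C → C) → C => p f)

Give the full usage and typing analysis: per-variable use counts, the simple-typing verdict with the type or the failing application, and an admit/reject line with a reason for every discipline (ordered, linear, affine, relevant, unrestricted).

variable uses: h: 1; f [bound]: 2; p [bound]: 1
use order (left to right): h, f, p, f
typing: ✓ — (C → C) → A
ordered ✗ (repeated use of f ×2)
linear ✗ (repeated use of f ×2)
affine ✗ (repeated use of f ×2)
relevant ✓ (at least one use each (h, f, p))
unrestricted ✓ (typability at (C → C) → A is all that's needed)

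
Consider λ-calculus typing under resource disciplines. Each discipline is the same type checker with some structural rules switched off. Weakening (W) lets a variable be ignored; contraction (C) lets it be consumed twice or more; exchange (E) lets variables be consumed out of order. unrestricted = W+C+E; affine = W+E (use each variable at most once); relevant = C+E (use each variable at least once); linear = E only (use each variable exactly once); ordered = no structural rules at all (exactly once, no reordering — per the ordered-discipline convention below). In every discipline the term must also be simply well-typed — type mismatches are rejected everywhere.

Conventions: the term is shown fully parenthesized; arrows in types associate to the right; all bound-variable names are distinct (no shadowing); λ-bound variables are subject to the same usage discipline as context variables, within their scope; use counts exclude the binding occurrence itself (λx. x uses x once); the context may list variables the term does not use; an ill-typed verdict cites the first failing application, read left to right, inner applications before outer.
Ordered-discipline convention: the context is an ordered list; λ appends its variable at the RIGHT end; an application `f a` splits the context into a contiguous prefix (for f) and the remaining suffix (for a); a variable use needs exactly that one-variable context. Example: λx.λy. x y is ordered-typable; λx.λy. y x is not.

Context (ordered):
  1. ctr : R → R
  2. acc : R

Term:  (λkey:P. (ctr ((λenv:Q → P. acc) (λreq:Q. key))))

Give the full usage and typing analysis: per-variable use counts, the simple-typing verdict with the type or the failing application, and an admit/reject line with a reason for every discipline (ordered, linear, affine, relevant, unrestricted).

variable uses: ctr: 1, acc: 1, key [bound]: 1, env [bound]: 0, req [bound]: 0
order of uses: ctr, acc, key
typing: well-typed — term : P → R
ordered ✗ (unused: env, req — weakening required)
linear ✗ (unused: env, req — weakening required)
affine ✓ (no duplicate uses among ctr, acc, key, env, req)
relevant ✗ (unused: env, req — weakening required)
unrestricted ✓ (typability at P → R is all that's needed)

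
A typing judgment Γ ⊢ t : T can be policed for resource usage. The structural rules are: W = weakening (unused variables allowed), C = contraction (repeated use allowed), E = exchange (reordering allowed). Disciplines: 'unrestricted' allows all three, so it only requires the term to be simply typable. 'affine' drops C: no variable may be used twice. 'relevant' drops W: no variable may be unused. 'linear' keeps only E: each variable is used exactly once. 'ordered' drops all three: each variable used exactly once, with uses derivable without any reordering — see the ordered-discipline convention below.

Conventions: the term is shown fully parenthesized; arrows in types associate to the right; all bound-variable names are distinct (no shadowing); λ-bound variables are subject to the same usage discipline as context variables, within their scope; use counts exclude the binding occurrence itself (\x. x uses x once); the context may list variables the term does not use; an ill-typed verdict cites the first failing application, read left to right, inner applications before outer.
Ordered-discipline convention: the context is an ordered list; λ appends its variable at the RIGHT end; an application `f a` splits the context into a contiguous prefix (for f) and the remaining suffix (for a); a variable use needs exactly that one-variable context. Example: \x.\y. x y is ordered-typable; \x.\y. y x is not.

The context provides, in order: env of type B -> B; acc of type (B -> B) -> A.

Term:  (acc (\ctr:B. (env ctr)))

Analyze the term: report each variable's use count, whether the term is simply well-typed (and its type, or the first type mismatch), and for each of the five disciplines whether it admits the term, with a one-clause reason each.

usage: env: 1; acc: 1; ctr [bound]: 1
uses in reading order: acc, env, ctr
typing: the term checks, with type A
ordered ✗ (use order acc, env, ctr needs exchange)
linear ✓ (each of env, acc, ctr used exactly once)
affine ✓ (at most one use each (env, acc, ctr))
relevant ✓ (every one of env, acc, ctr appears)
unrestricted ✓ (simply typable at A; W, C, E all held)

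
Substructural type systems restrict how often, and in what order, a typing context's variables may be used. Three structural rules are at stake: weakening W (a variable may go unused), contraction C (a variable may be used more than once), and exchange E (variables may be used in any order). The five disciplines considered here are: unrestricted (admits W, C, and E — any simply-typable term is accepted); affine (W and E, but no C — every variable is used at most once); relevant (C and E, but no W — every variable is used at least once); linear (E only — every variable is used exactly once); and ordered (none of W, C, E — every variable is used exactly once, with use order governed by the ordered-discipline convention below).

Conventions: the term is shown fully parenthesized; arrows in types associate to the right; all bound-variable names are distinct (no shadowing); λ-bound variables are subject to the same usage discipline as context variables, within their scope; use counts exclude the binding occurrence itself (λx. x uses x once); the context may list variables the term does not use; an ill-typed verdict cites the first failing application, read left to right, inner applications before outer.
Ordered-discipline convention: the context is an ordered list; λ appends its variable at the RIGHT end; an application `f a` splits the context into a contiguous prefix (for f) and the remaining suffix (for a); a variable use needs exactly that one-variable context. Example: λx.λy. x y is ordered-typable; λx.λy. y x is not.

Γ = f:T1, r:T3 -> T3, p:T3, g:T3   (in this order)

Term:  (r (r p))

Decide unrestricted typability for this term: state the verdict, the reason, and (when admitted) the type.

yes — simply typable at T3; W, C, E all held; term : T3
variable uses: f ×0; r ×2; p ×1; g ×0
uses in reading order: r, r, p
typing: well-typed — term : T3
per-discipline verdicts: ordered ✗ · linear ✗ · affine ✗ · relevant ✗ · unrestricted ✓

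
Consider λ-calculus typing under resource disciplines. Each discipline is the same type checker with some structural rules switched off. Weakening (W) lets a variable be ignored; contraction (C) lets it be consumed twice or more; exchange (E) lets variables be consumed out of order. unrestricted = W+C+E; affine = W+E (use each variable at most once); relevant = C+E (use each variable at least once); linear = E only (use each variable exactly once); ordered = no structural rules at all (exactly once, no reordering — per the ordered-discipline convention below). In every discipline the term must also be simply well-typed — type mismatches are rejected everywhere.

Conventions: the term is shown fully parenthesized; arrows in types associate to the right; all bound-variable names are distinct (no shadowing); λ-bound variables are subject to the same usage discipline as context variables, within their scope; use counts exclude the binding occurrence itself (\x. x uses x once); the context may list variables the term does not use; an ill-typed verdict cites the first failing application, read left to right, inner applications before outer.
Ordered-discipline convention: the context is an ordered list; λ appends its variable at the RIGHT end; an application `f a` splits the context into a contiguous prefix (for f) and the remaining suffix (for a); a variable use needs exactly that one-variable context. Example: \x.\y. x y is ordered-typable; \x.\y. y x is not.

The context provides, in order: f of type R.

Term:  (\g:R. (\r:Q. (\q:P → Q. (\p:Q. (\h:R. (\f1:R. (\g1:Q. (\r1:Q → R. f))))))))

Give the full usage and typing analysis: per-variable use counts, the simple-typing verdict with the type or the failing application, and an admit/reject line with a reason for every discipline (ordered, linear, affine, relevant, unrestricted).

usage: f: 1; g (bound): 0; r (bound): 0; q (bound): 0; p (bound): 0; h (bound): 0; f1 (bound): 0; g1 (bound): 0; r1 (bound): 0
uses in reading order: f
typing: well-typed at R → Q → (P → Q) → Q → R → R → Q → (Q → R) → R
ordered: ✗ — g, r, q, p, h, f1, g1, r1 left unused
linear: ✗ — g, r, q, p, h, f1, g1, r1 left unused
affine: ✓ — none of f, g, r, q, p, h, f1, g1, r1 used more than once
relevant: ✗ — g, r, q, p, h, f1, g1, r1 left unused
unrestricted: ✓ — well-typed at R → Q → (P → Q) → Q → R → R → Q → (Q → R) → R; no restrictions here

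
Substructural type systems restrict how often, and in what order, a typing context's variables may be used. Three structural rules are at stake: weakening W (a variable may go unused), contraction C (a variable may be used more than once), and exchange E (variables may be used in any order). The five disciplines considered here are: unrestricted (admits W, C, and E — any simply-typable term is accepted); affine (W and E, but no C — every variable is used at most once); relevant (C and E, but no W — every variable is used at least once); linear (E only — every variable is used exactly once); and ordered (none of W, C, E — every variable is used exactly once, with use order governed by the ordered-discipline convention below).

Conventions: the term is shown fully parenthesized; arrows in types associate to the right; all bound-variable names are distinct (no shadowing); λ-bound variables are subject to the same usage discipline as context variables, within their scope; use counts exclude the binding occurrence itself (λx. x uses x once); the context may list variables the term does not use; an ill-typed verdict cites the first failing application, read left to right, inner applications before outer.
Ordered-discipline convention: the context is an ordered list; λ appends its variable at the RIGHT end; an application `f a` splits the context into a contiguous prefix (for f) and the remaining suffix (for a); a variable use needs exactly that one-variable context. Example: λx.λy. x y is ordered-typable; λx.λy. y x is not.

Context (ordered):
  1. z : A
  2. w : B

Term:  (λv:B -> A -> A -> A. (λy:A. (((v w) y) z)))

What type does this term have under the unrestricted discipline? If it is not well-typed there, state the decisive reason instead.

term : (B -> A -> A -> A) -> A -> A
variable uses: z ×1; w ×1; v (λ-bound) ×1; y (λ-bound) ×1
left-to-right use order: v, w, y, z
typing: the term checks, with type (B -> A -> A -> A) -> A -> A
summary: ordered ✗ | linear ✓ | affine ✓ | relevant ✓ | unrestricted ✓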